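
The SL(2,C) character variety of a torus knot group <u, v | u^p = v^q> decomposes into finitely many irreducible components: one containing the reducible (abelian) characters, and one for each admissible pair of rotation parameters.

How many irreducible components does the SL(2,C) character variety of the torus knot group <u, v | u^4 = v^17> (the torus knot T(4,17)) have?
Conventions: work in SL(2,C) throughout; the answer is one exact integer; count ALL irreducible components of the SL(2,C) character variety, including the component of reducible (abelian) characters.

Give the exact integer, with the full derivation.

Gamma = < u, v | u^4 = v^17 > (torus knot T(4,17)); the central element u^4 = v^17 acts as +I or -I in any irreducible SL(2,C) representation.
On an irreducible component, tr(u) is locked at 2*cos(pi*alpha/4) for some alpha in 1..3, and tr(v) at 2*cos(pi*beta/17) for some beta in 1..16.
Consistency of u^4 = (-1)^alpha I with v^17 = (-1)^beta I forces alpha = beta (mod 2).
count pairs: odd alpha (2 choices) x odd beta (8), plus even alpha (1) x even beta (8): 2*8 + 1*8 = 24.
Total: 24 irreducible-character components + 1 reducible (abelian) component = 25.

25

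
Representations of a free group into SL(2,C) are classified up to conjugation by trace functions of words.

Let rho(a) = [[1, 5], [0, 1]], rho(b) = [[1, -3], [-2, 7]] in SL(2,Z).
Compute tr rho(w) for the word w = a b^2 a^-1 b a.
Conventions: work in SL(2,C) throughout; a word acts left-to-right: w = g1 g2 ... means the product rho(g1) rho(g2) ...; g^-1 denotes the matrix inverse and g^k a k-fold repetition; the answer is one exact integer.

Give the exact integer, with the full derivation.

rho(a) = [[1, 5], [0, 1]]
... * rho(b) = [[1, -3], [-2, 7]]  ->  [[-9, 32], [-2, 7]]
... * rho(b) = [[1, -3], [-2, 7]]  ->  [[-73, 251], [-16, 55]]
... * rho(a^-1) = [[1, -5], [0, 1]]  ->  [[-73, 616], [-16, 135]]
... * rho(b) = [[1, -3], [-2, 7]]  ->  [[-1305, 4531], [-286, 993]]
... * rho(a) = [[1, 5], [0, 1]]  ->  [[-1305, -1994], [-286, -437]]
tr = -1305 + -437 = -1742

-1742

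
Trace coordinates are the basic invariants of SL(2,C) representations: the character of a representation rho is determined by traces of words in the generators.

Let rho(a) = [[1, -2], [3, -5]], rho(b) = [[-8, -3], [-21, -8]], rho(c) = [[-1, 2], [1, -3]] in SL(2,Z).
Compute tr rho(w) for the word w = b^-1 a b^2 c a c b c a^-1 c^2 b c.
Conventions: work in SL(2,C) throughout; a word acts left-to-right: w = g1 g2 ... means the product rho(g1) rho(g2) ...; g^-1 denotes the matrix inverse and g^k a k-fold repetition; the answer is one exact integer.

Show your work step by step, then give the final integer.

42709865

rho(b^-1) = [[-8, 3], [21, -8]]
... * rho(a) = [[1, -2], [3, -5]]  ->  [[1, 1], [-3, -2]]
... * rho(b) = [[-8, -3], [-21, -8]]  ->  [[-29, -11], [66, 25]]
... * rho(b) = [[-8, -3], [-21, -8]]  ->  [[463, 175], [-1053, -398]]
... * rho(c) = [[-1, 2], [1, -3]]  ->  [[-288, 401], [655, -912]]
... * rho(a) = [[1, -2], [3, -5]]  ->  [[915, -1429], [-2081, 3250]]
... * rho(c) = [[-1, 2], [1, -3]]  ->  [[-2344, 6117], [5331, -13912]]
... * rho(b) = [[-8, -3], [-21, -8]]  ->  [[-109705, -41904], [249504, 95303]]
... * rho(c) = [[-1, 2], [1, -3]]  ->  [[67801, -93698], [-154201, 213099]]
... * rho(a^-1) = [[-5, 2], [-3, 1]]  ->  [[-57911, 41904], [131708, -95303]]
... * rho(c) = [[-1, 2], [1, -3]]  ->  [[99815, -241534], [-227011, 549325]]
... * rho(c) = [[-1, 2], [1, -3]]  ->  [[-341349, 924232], [776336, -2101997]]
... * rho(b) = [[-8, -3], [-21, -8]]  ->  [[-16678080, -6369809], [37931249, 14486968]]
... * rho(c) = [[-1, 2], [1, -3]]  ->  [[10308271, -14246733], [-23444281, 32401594]]
tr = 10308271 + 32401594 = 42709865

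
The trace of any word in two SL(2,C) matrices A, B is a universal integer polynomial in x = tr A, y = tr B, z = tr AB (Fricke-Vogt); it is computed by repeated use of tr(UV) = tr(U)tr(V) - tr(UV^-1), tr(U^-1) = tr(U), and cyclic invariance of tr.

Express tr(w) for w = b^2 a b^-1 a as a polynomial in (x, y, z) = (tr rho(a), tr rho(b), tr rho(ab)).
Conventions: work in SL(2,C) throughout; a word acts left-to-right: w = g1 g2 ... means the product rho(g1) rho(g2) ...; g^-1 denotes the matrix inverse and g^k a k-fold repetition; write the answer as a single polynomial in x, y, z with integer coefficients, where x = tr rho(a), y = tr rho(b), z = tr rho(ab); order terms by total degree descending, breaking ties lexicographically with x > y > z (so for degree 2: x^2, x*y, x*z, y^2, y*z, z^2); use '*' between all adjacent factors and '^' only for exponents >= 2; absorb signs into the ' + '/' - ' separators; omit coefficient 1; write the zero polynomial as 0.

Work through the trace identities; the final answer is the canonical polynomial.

so tr(a^2 b) = tr(a)*tr(b a) - tr(b)   [square of a] = x*z - y
tr(a^2) = tr(a)*tr(a) - tr(1)   [square of a] = x^2 - 2
so tr(a b^2 a) = tr(b)*tr(a^2 b) - tr(a^2)   [square of b] = x*y*z - x^2 - y^2 + 2
tr(a b a b) = tr(b a)*tr(b a) - tr(1)   [split at a repeated b] = z^2 - 2
reduce: tr(a b^2 a b) = tr(b)*tr(a b a b) - tr(a b a)   [square of b] = y*z^2 - x*z - y
tr(b^2 a b^-1 a) = tr(a b^2 a)*tr(b) - tr(a b^2 a b)   [inverse elimination on b] = x*y^2*z - x^2*y - y^3 - y*z^2 + x*z + 3*y

x*y^2*z - x^2*y - y^3 - y*z^2 + x*z + 3*y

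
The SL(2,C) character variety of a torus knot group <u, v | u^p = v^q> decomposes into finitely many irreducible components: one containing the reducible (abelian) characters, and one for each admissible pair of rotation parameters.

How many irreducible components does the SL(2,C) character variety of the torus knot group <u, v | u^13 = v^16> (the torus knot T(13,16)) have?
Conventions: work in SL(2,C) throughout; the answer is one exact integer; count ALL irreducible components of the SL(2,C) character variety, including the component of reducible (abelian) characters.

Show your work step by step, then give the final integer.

91

Gamma = < u, v | u^13 = v^16 > (torus knot T(13,16)); the central element u^13 = v^16 acts as +I or -I in any irreducible SL(2,C) representation.
So on each irreducible component the traces are pinned: tr(u) = 2*cos(pi*alpha/13) with 1 <= alpha <= 12, tr(v) = 2*cos(pi*beta/16) with 1 <= beta <= 15.
Consistency of u^13 = (-1)^alpha I with v^16 = (-1)^beta I forces alpha = beta (mod 2).
count pairs: odd alpha (6 choices) x odd beta (8), plus even alpha (6) x even beta (7): 6*8 + 6*7 = 90.
That is 90 components of irreducible characters, and with the reducible (abelian) component the total is 91.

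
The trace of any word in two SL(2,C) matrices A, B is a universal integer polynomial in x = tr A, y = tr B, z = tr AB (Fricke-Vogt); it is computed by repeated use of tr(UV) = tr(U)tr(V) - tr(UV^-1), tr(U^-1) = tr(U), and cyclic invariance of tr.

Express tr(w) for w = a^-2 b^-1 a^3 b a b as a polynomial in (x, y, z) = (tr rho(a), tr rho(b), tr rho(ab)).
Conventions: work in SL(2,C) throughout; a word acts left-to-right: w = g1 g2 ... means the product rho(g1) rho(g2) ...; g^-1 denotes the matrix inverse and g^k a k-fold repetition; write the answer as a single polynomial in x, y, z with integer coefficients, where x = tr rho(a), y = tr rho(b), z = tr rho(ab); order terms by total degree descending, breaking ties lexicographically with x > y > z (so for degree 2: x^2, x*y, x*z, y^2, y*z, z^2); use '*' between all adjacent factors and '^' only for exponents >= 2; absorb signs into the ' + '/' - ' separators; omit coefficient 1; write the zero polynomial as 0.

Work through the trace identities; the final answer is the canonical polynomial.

-x^4*y*z^2 + x^5*z + x^3*y^2*z + x^3*z^3 + x^2*y*z^2 - 5*x^3*z - x*y^2*z - x*z^3 + 5*x*z - y

use: trace(b a b a) = trace(b a)*trace(b a) - trace(1) = z^2 - 2
trace(b a b) = trace(b)*trace(a b) - trace(a) = y*z - x
trace(a^2 b a b) = trace(a)*trace(b a b a) - trace(b a b) = x*z^2 - y*z - x
use: trace(a b a) = trace(a)*trace(b a) - trace(b) = x*z - y
trace(a^2 b a) = trace(a)*trace(a b a) - trace(a b) = x^2*z - x*y - z
trace(a b a b^2 a) = trace(b)*trace(a^2 b a b) - trace(a^2 b a) = x*y*z^2 - x^2*z - y^2*z + z
trace(a b a b^2) = trace(b)*trace(a b a b) - trace(a b a) = y*z^2 - x*z - y
use: trace(b a^3 b a b) = trace(a)*trace(a b a b^2 a) - trace(a b a b^2) = x^2*y*z^2 - x^3*z - x*y^2*z - y*z^2 + 2*x*z + y
trace(b a b a b a) = trace(a b)*trace(a b a b) - trace(a^-1 b^-1) = z^3 - 3*z
trace(b a b a b a^2) = trace(a)*trace(b a b a b a) - trace(b a b a b) = x*z^3 - y*z^2 - 2*x*z + y
trace(b a^3 b a b a) = trace(a)*trace(b a b a b a^2) - trace(b a b a b a) = x^2*z^3 - x*y*z^2 - 2*x^2*z - z^3 + x*y + 3*z
apply: trace(a^3 b a b a^-1 b) = trace(b a^3 b a b)*trace(a) - trace(b a^3 b a b a) = x^3*y*z^2 - x^4*z - x^2*y^2*z - x^2*z^3 + 4*x^2*z + z^3 - 3*z
apply: trace(a^-1 b^-1 a^3 b a b) = trace(a^3 b a b a^-1)*trace(b) - trace(a^3 b a b a^-1 b) = -x^3*y*z^2 + x^4*z + x^2*y^2*z + x^2*z^3 + x*y*z^2 - 4*x^2*z - y^2*z - z^3 - x*y + 3*z
trace(a^3 b a) = trace(a)*trace(a b a^2) - trace(a b a) = x^3*z - x^2*y - 2*x*z + y
use: trace(a^-2 b^-1 a^3 b a b) = trace(a^-1 b^-1 a^3 b a b)*trace(a) - trace(a^-1 b^-1 a^3 b a b a) = -x^4*y*z^2 + x^5*z + x^3*y^2*z + x^3*z^3 + x^2*y*z^2 - 5*x^3*z - x*y^2*z - x*z^3 + 5*x*z - y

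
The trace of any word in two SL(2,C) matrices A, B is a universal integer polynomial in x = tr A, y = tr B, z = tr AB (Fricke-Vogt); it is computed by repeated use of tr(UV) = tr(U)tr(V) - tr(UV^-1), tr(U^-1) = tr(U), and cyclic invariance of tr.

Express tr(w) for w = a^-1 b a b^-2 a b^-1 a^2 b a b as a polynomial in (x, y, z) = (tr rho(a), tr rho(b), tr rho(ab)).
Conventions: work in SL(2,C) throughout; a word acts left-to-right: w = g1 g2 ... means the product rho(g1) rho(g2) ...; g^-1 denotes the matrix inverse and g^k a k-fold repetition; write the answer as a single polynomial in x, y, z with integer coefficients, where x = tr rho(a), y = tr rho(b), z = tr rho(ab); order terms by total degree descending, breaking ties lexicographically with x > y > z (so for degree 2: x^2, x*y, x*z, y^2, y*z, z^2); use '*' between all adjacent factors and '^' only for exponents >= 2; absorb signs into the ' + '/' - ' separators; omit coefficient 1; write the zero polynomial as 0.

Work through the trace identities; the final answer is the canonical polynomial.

x^4*y^4*z^2 - x^5*y^3*z - x^3*y^5*z - 3*x^3*y^3*z^3 + x^4*y^2*z^2 + 2*x^2*y^4*z^2 + 3*x^2*y^2*z^4 + x^5*y*z + 5*x^3*y^3*z + x^3*y*z^3 - x*y^3*z^3 - x*y*z^5 - x^4*z^2 - 9*x^2*y^2*z^2 - x^2*z^4 - 3*x^3*y*z + 4*x*y*z^3 - x^2*y^2 + 3*x^2*z^2 - x*y*z + x^2 + y^2 + z^2 - 2

tr(a b a b) = tr(b a) * tr(b a) - tr(1) = z^2 - 2
tr(a b a) = tr(a) * tr(b a) - tr(b) = x*z - y
tr(b a b^2 a) = tr(b) * tr(a b a b) - tr(a b a) = y*z^2 - x*z - y
tr(a b^2) = tr(b) * tr(a b) - tr(a) = y*z - x
tr(b a b^2) = tr(b) * tr(a b^2) - tr(a b) = y^2*z - x*y - z
so tr(b a b^2 a^2) = tr(a) * tr(b a b^2 a) - tr(b a b^2) = x*y*z^2 - x^2*z - y^2*z + z
so tr(a^2 b a b^2 a) = tr(a) * tr(b a b^2 a^2) - tr(b a b^2 a) = x^2*y*z^2 - x^3*z - x*y^2*z - y*z^2 + 2*x*z + y
reduce: tr(a^3 b a b^2 a) = tr(a) * tr(a^2 b a b^2 a) - tr(a^2 b a b^2) = x^3*y*z^2 - x^4*z - x^2*y^2*z - 2*x*y*z^2 + 3*x^2*z + y^2*z + x*y - z
tr(a b a b a b) = tr(a b) * tr(a b a b) - tr(a^-1 b^-1) = z^3 - 3*z
so tr(a b a b a) = tr(a) * tr(b a b a) - tr(b a b) = x*z^2 - y*z - x
reduce: tr(b a b^2 a b a) = tr(b) * tr(a b a b a b) - tr(a b a b a) = y*z^3 - x*z^2 - 2*y*z + x
reduce: tr(b^2) = tr(b) * tr(b) - tr(1) = y^2 - 2
tr(a b^2 a) = tr(a) * tr(b^2 a) - tr(b^2) = x*y*z - x^2 - y^2 + 2
tr(b a b^2 a b) = tr(b) * tr(a b^2 a b) - tr(a b^2 a) = y^2*z^2 - 2*x*y*z + x^2 - 2
tr(b a b^2 a b a^2) = tr(a) * tr(b a b^2 a b a) - tr(b a b^2 a b) = x*y*z^3 - x^2*z^2 - y^2*z^2 + 2
reduce: tr(a^3 b a b^2 a b) = tr(a) * tr(b a b^2 a b a^2) - tr(b a b^2 a b a) = x^2*y*z^3 - x^3*z^2 - x*y^2*z^2 - y*z^3 + x*z^2 + 2*y*z + x
reduce: tr(b a b^-1 a^3 b a b) = tr(a^3 b a b^2 a) * tr(b) - tr(a^3 b a b^2 a b) = x^3*y^2*z^2 - x^4*y*z - x^2*y^3*z - x^2*y*z^3 + x^3*z^2 - x*y^2*z^2 + 3*x^2*y*z + y^3*z + y*z^3 + x*y^2 - x*z^2 - 3*y*z - x
tr(b a b a b a^2) = tr(a) * tr(b a b a b a) - tr(b a b a b) = x*z^3 - y*z^2 - 2*x*z + y
tr(a^2 b a b a b a) = tr(a) * tr(b a b a b a^2) - tr(b a b a b a) = x^2*z^3 - x*y*z^2 - 2*x^2*z - z^3 + x*y + 3*z
tr(a^3 b a b a b a) = tr(a) * tr(a^2 b a b a b a) - tr(a^2 b a b a b) = x^3*z^3 - x^2*y*z^2 - 2*x^3*z - 2*x*z^3 + x^2*y + y*z^2 + 5*x*z - y
tr(b a b a b a b a) = tr(a b a b a b) * tr(a b) - tr(b a b a) = z^4 - 4*z^2 + 2
tr(b a b a b a b a^2) = tr(a) * tr(b a b a b a b a) - tr(b a b a b a b) = x*z^4 - y*z^3 - 3*x*z^2 + 2*y*z + x
tr(a^3 b a b a b a b) = tr(a) * tr(b a b a b a b a^2) - tr(b a b a b a b a) = x^2*z^4 - x*y*z^3 - 3*x^2*z^2 - z^4 + 2*x*y*z + x^2 + 4*z^2 - 2
tr(b a b^-1 a^3 b a b a) = tr(a^3 b a b a b a) * tr(b) - tr(a^3 b a b a b a b) = x^3*y*z^3 - x^2*y^2*z^2 - x^2*z^4 - 2*x^3*y*z - x*y*z^3 + x^2*y^2 + 3*x^2*z^2 + y^2*z^2 + z^4 + 3*x*y*z - x^2 - y^2 - 4*z^2 + 2
tr(a^3 b a b a^-1 b a b^-1) = tr(b a b^-1 a^3 b a b) * tr(a) - tr(b a b^-1 a^3 b a b a) = x^4*y^2*z^2 - x^5*y*z - x^3*y^3*z - 2*x^3*y*z^3 + x^4*z^2 + x^2*z^4 + 5*x^3*y*z + x*y^3*z + 2*x*y*z^3 - 4*x^2*z^2 - y^2*z^2 - z^4 - 6*x*y*z + y^2 + 4*z^2 - 2
so tr(a^3 b a b a^-1 b a) = tr(b a^4 b a b) * tr(a) - tr(b a^4 b a b a) = x^4*y*z^2 - x^5*z - x^3*y^2*z - x^3*z^3 - x^2*y*z^2 + 5*x^3*z + x*y^2*z + 2*x*z^3 - y*z^2 - 6*x*z + y
tr(a^2 b a b a^-1 b a b^-2 a) = tr(a^3 b a b a^-1 b a b^-1) * tr(b) - tr(a^3 b a b a^-1 b a) = x^4*y^3*z^2 - x^5*y^2*z - x^3*y^4*z - 2*x^3*y^2*z^3 + x^2*y*z^4 + x^5*z + 6*x^3*y^2*z + x^3*z^3 + x*y^4*z + 2*x*y^2*z^3 - 3*x^2*y*z^2 - y^3*z^2 - y*z^4 - 5*x^3*z - 7*x*y^2*z - 2*x*z^3 + y^3 + 5*y*z^2 + 6*x*z - 3*y
tr(b a b a b^2) = tr(b) * tr(a b a b^2) - tr(a b a b) = y^2*z^2 - x*y*z - y^2 - z^2 + 2
so tr(b a b^2 a^2 b a) = tr(a) * tr(b a b a b^2 a) - tr(b a b a b^2) = x*y*z^3 - x^2*z^2 - y^2*z^2 - x*y*z + x^2 + y^2 + z^2 - 2
tr(a^2 b^2 a b) = tr(a) * tr(b^2 a b a) - tr(b^2 a b) = x*y*z^2 - x^2*z - y^2*z + z
reduce: tr(a^2 b^2 a) = tr(a) * tr(a b^2 a) - tr(a b^2) = x^2*y*z - x^3 - x*y^2 - y*z + 3*x
tr(b a b^2 a^2 b) = tr(b) * tr(a^2 b^2 a b) - tr(a^2 b^2 a) = x*y^2*z^2 - 2*x^2*y*z - y^3*z + x^3 + x*y^2 + 2*y*z - 3*x
tr(a b a^2 b a b^2 a) = tr(a) * tr(b a b^2 a^2 b a) - tr(b a b^2 a^2 b) = x^2*y*z^3 - x^3*z^2 - 2*x*y^2*z^2 + x^2*y*z + y^3*z + x*z^2 - 2*y*z + x
reduce: tr(b a b^2 a b a b a) = tr(b) * tr(a b a b a b a b) - tr(a b a b a b a) = y*z^4 - x*z^3 - 3*y*z^2 + 2*x*z + y
tr(b a b^2 a b a b) = tr(b) * tr(a b^2 a b a b) - tr(a b^2 a b a) = y^2*z^3 - 2*x*y*z^2 + x^2*z - y^2*z + x*y - z
tr(a b a^2 b a b^2 a b) = tr(a) * tr(b a b^2 a b a b a) - tr(b a b^2 a b a b) = x*y*z^4 - x^2*z^3 - y^2*z^3 - x*y*z^2 + x^2*z + y^2*z + z
tr(b^-1 a b a^2 b a b^2 a) = tr(a b a^2 b a b^2 a) * tr(b) - tr(a b a^2 b a b^2 a b) = x^2*y^2*z^3 - x^3*y*z^2 - 2*x*y^3*z^2 - x*y*z^4 + x^2*y^2*z + x^2*z^3 + y^4*z + y^2*z^3 + 2*x*y*z^2 - x^2*z - 3*y^2*z + x*y - z
so tr(b a b^-2 a b a^2 b a b) = tr(b^-1 a b a^2 b a b^2 a) * tr(b) - tr(b^-1 a b a^2 b a b^2 a b) = x^2*y^3*z^3 - x^3*y^2*z^2 - 2*x*y^4*z^2 - x*y^2*z^4 + x^2*y^3*z + y^5*z + y^3*z^3 + x^3*z^2 + 4*x*y^2*z^2 - 2*x^2*y*z - 4*y^3*z + x*y^2 - x*z^2 + y*z - x
tr(a b a^2 b a b a b a) = tr(a) * tr(b a^2 b a b a b a) - tr(b a^2 b a b a b) = x^2*z^4 - 2*x*y*z^3 - 2*x^2*z^2 + y^2*z^2 + 3*x*y*z - y^2 - z^2 + 2
so tr(b a b a b a b a b a) = tr(a b a b a b) * tr(a b a b) - tr(b a) = z^5 - 5*z^3 + 5*z
tr(a b a^2 b a b a b a b) = tr(a) * tr(b a b a b a b a b a) - tr(b a b a b a b a b) = x*z^5 - y*z^4 - 4*x*z^3 + 3*y*z^2 + 3*x*z - y
tr(b^-1 a b a^2 b a b a b a) = tr(a b a^2 b a b a b a) * tr(b) - tr(a b a^2 b a b a b a b) = x^2*y*z^4 - 2*x*y^2*z^3 - x*z^5 - 2*x^2*y*z^2 + y^3*z^2 + y*z^4 + 3*x*y^2*z + 4*x*z^3 - y^3 - 4*y*z^2 - 3*x*z + 3*y
reduce: tr(b a b^-2 a b a^2 b a b a) = tr(b^-1 a b a^2 b a b a b a) * tr(b) - tr(b^-1 a b a^2 b a b a b a b) = x^2*y^2*z^4 - 2*x*y^3*z^3 - x*y*z^5 - 2*x^2*y^2*z^2 - x^2*z^4 + y^4*z^2 + y^2*z^4 + 3*x*y^3*z + 6*x*y*z^3 + 2*x^2*z^2 - y^4 - 5*y^2*z^2 - 6*x*y*z + 4*y^2 + z^2 - 2
tr(a^2 b a b a^-1 b a b^-2 a b) = tr(b a b^-2 a b a^2 b a b) * tr(a) - tr(b a b^-2 a b a^2 b a b a) = x^3*y^3*z^3 - x^4*y^2*z^2 - 2*x^2*y^4*z^2 - 2*x^2*y^2*z^4 + x^3*y^3*z + x*y^5*z + 3*x*y^3*z^3 + x*y*z^5 + x^4*z^2 + 6*x^2*y^2*z^2 + x^2*z^4 - y^4*z^2 - y^2*z^4 - 2*x^3*y*z - 7*x*y^3*z - 6*x*y*z^3 + x^2*y^2 - 3*x^2*z^2 + y^4 + 5*y^2*z^2 + 7*x*y*z - x^2 - 4*y^2 - z^2 + 2
tr(a^-1 b a b^-2 a b^-1 a^2 b a b) = tr(a^2 b a b a^-1 b a b^-2 a) * tr(b) - tr(a^2 b a b a^-1 b a b^-2 a b) = x^4*y^4*z^2 - x^5*y^3*z - x^3*y^5*z - 3*x^3*y^3*z^3 + x^4*y^2*z^2 + 2*x^2*y^4*z^2 + 3*x^2*y^2*z^4 + x^5*y*z + 5*x^3*y^3*z + x^3*y*z^3 - x*y^3*z^3 - x*y*z^5 - x^4*z^2 - 9*x^2*y^2*z^2 - x^2*z^4 - 3*x^3*y*z + 4*x*y*z^3 - x^2*y^2 + 3*x^2*z^2 - x*y*z + x^2 + y^2 + z^2 - 2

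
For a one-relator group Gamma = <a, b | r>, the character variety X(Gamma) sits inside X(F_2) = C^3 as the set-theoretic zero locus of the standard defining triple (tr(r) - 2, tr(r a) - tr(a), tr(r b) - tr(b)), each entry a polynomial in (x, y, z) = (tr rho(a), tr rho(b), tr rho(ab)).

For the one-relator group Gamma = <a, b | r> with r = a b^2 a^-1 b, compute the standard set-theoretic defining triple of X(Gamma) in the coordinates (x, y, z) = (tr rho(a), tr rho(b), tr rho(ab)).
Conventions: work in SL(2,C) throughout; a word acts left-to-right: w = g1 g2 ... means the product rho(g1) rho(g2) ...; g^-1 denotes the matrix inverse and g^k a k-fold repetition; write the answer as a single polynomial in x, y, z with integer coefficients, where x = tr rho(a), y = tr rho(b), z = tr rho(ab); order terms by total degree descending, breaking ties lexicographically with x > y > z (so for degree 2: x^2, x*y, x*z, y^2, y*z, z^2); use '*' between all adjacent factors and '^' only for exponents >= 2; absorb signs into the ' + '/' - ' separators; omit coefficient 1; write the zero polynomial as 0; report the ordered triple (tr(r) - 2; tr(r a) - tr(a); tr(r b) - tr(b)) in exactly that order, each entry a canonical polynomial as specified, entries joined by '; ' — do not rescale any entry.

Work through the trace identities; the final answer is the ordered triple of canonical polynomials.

tr(b a b) = tr(b) * tr(a b) - tr(a) = y*z - x
tr(b a b^2) = tr(b) * tr(b a b) - tr(b a) = y^2*z - x*y - z
tr(a b a b) = tr(a b) * tr(a b) - tr(1) = z^2 - 2
tr(a b a) = tr(a) * tr(b a) - tr(b) = x*z - y
tr(b a b^2 a) = tr(b) * tr(a b a b) - tr(a b a) = y*z^2 - x*z - y
tr(a b^2 a^-1 b) = tr(b a b^2) * tr(a) - tr(b a b^2 a) = x*y^2*z - x^2*y - y*z^2 + y
tr(b^2) = tr(b) * tr(b) - tr(1)  (reduce the b square) = y^2 - 2
tr(b^3) = tr(b) * tr(b^2) - tr(b)  (reduce the b square) = y^3 - 3*y
tr(b a^2 b^2) = tr(a) * tr(b^3 a) - tr(b^3)  (reduce the a square) = x*y^2*z - x^2*y - y^3 - x*z + 3*y
tr(b a^2 b^2 a) = tr(a) * tr(b^2 a b a) - tr(b^2 a b)  (reduce the a square) = x*y*z^2 - x^2*z - y^2*z + z
tr(a b^2 a^-1 b a) = tr(b a^2 b^2) * tr(a) - tr(b a^2 b^2 a)  (eliminate a^-1) = x^2*y^2*z - x^3*y - x*y^3 - x*y*z^2 + y^2*z + 3*x*y - z
tr(b^2 a b^2) = tr(b) * tr(a b^3) - tr(a b^2)  (reduce the b square) = y^3*z - x*y^2 - 2*y*z + x
tr(a^2) = tr(a) * tr(a) - tr(1)  (reduce the a square) = x^2 - 2
tr(a b^2 a) = tr(b) * tr(a^2 b) - tr(a^2)  (reduce the b square) = x*y*z - x^2 - y^2 + 2
tr(b^2 a b^2 a) = tr(b) * tr(a b^2 a b) - tr(a b^2 a)  (reduce the b square) = y^2*z^2 - 2*x*y*z + x^2 - 2
tr(a b^2 a^-1 b^2) = tr(b^2 a b^2) * tr(a) - tr(b^2 a b^2 a)  (eliminate a^-1) = x*y^3*z - x^2*y^2 - y^2*z^2 + 2
assemble the triple (tr(r) - 2; tr(r a) - x; tr(r b) - y)

x*y^2*z - x^2*y - y*z^2 + y - 2; x^2*y^2*z - x^3*y - x*y^3 - x*y*z^2 + y^2*z + 3*x*y - x - z; x*y^3*z - x^2*y^2 - y^2*z^2 - y + 2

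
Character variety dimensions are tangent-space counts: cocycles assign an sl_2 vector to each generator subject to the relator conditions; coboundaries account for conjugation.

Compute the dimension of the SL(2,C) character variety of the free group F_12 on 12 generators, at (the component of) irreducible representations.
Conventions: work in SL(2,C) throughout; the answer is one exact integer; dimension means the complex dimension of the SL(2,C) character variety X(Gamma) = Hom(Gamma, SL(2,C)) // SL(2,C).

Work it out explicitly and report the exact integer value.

The free group F_12: 12 generators, no relators.
A cocycle picks one sl_2 vector per generator freely, giving dim Z^1 = 3*12 = 36.
At an irreducible rho the centralizer of the image in sl_2 is 0, so the coboundary map sl_2 -> Z^1 is injective: dim B^1 = 3.
dim X = dim H^1 = dim Z^1 - dim B^1 = 36 - 3 = 33.

33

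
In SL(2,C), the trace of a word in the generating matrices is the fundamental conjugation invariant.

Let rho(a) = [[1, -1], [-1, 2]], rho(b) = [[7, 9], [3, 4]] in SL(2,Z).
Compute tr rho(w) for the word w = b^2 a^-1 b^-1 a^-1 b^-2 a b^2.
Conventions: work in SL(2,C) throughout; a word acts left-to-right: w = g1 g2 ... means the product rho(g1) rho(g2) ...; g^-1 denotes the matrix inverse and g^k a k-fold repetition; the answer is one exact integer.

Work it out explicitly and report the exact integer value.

rho(b) = [[7, 9], [3, 4]]
... * rho(b) = [[7, 9], [3, 4]]  ->  [[76, 99], [33, 43]]
... * rho(a^-1) = [[2, 1], [1, 1]]  ->  [[251, 175], [109, 76]]
... * rho(b^-1) = [[4, -9], [-3, 7]]  ->  [[479, -1034], [208, -449]]
... * rho(a^-1) = [[2, 1], [1, 1]]  ->  [[-76, -555], [-33, -241]]
... * rho(b^-1) = [[4, -9], [-3, 7]]  ->  [[1361, -3201], [591, -1390]]
... * rho(b^-1) = [[4, -9], [-3, 7]]  ->  [[15047, -34656], [6534, -15049]]
... * rho(a) = [[1, -1], [-1, 2]]  ->  [[49703, -84359], [21583, -36632]]
... * rho(b) = [[7, 9], [3, 4]]  ->  [[94844, 109891], [41185, 47719]]
... * rho(b) = [[7, 9], [3, 4]]  ->  [[993581, 1293160], [431452, 561541]]
tr = 993581 + 561541 = 1555122

1555122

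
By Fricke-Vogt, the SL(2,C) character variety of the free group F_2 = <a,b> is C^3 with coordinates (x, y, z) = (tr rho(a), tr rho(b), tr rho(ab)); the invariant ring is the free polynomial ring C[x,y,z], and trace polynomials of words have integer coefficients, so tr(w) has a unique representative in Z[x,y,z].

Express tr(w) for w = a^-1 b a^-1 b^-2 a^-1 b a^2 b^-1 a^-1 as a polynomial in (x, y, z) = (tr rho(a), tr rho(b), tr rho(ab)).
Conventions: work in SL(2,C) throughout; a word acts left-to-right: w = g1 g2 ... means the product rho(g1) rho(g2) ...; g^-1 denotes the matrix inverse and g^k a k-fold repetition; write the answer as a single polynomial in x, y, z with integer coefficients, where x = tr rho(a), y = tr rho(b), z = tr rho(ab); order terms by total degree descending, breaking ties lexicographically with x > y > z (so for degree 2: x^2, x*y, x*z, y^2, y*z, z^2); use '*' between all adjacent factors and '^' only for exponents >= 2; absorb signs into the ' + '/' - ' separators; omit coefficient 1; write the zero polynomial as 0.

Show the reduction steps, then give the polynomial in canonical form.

-x^4*y^3*z^2 + 2*x^5*y^2*z + 2*x^3*y^4*z + 2*x^3*y^2*z^3 - x^6*y - 2*x^4*y^3 - 3*x^4*y*z^2 - x^2*y^5 - 2*x^2*y^3*z^2 - x^2*y*z^4 + x^5*z - 5*x^3*y^2*z + x^3*z^3 + 6*x^4*y + 6*x^2*y^3 + 6*x^2*y*z^2 - 4*x^3*z + x*y^2*z - 9*x^2*y - y^3 - y*z^2 + x*z + 3*y

tr(a b^-1) = tr(a) * tr(b) - tr(a b) = x*y - z
tr(a b a) = tr(a) * tr(b a) - tr(b) = x*z - y
tr(a b a b) = tr(a b) * tr(a b) - tr(1) = z^2 - 2
tr(b^-1 a b a) = tr(a b a) * tr(b) - tr(a b a b) = x*y*z - y^2 - z^2 + 2
tr(b a b^-2 a) = tr(b^-1 a b a) * tr(b) - tr(b^-1 a b a b) = x*y^2*z - y^3 - y*z^2 - x*z + 3*y
tr(b^-2 a^-1 b a) = tr(b a b^-2) * tr(a) - tr(b a b^-2 a) = -x*y^2*z + x^2*y + y^3 + y*z^2 - 3*y
tr(a^2 b a) = tr(a) * tr(b a^2) - tr(b a) = x^2*z - x*y - z
tr(a^2 b a^2) = tr(a) * tr(a^2 b a) - tr(a^2 b) = x^3*z - x^2*y - 2*x*z + y
tr(b a b) = tr(b) * tr(a b) - tr(a) = y*z - x
tr(b a^2 b a) = tr(a) * tr(b a b a) - tr(b a b) = x*z^2 - y*z - x
tr(a^2) = tr(a) * tr(a) - tr(1) = x^2 - 2
tr(b a^2 b) = tr(b) * tr(a^2 b) - tr(a^2) = x*y*z - x^2 - y^2 + 2
tr(a^2 b a^2 b) = tr(a) * tr(b a^2 b a) - tr(b a^2 b) = x^2*z^2 - 2*x*y*z + y^2 - 2
tr(a b a^2 b^-1 a) = tr(a^2 b a^2) * tr(b) - tr(a^2 b a^2 b) = x^3*y*z - x^2*y^2 - x^2*z^2 + 2
tr(b a^3 b a) = tr(a) * tr(b a b a^2) - tr(b a b a) = x^2*z^2 - x*y*z - x^2 - z^2 + 2
tr(b a^3 b) = tr(a) * tr(a b^2 a) - tr(a b^2) = x^2*y*z - x^3 - x*y^2 - y*z + 3*x
tr(a b a^2 b a^2) = tr(a) * tr(b a^3 b a) - tr(b a^3 b) = x^3*z^2 - 2*x^2*y*z + x*y^2 - x*z^2 + y*z - x
tr(b a b a b a) = tr(a b a b) * tr(a b) - tr(b a) = z^3 - 3*z
tr(b a b a b) = tr(b) * tr(a b a b) - tr(a b a) = y*z^2 - x*z - y
tr(b a b a^2 b a) = tr(a) * tr(b a b a b a) - tr(b a b a b) = x*z^3 - y*z^2 - 2*x*z + y
tr(b^2 a b) = tr(b) * tr(a b^2) - tr(a b) = y^2*z - x*y - z
tr(b a b a^2 b) = tr(a) * tr(b^2 a b a) - tr(b^2 a b) = x*y*z^2 - x^2*z - y^2*z + z
tr(a b a^2 b a^2 b) = tr(a) * tr(b a b a^2 b a) - tr(b a b a^2 b) = x^2*z^3 - 2*x*y*z^2 - x^2*z + y^2*z + x*y - z
tr(a b a^2 b^-1 a b a) = tr(a b a^2 b a^2) * tr(b) - tr(a b a^2 b a^2 b) = x^3*y*z^2 - 2*x^2*y^2*z - x^2*z^3 + x*y^3 + x*y*z^2 + x^2*z - 2*x*y + z
tr(a b a b a b a^2) = tr(a) * tr(a b a b a b a) - tr(a b a b a b) = x^2*z^3 - x*y*z^2 - 2*x^2*z - z^3 + x*y + 3*z
tr(b a b a b a b a) = tr(a b) * tr(a b a b a b) - tr(a^-1 b^-1 a^-1 b^-1) = z^4 - 4*z^2 + 2
tr(b a b a b a b) = tr(b) * tr(a b a b a b) - tr(a b a b a) = y*z^3 - x*z^2 - 2*y*z + x
tr(a b a b a b a^2 b) = tr(a) * tr(b a b a b a b a) - tr(b a b a b a b) = x*z^4 - y*z^3 - 3*x*z^2 + 2*y*z + x
tr(a b a^2 b^-1 a b a b) = tr(a b a b a b a^2) * tr(b) - tr(a b a b a b a^2 b) = x^2*y*z^3 - x*y^2*z^2 - x*z^4 - 2*x^2*y*z + x*y^2 + 3*x*z^2 + y*z - x
tr(b^-1 a b a^2 b^-1 a b a) = tr(a b a^2 b^-1 a b a) * tr(b) - tr(a b a^2 b^-1 a b a b) = x^3*y^2*z^2 - 2*x^2*y^3*z - 2*x^2*y*z^3 + x*y^4 + 2*x*y^2*z^2 + x*z^4 + 3*x^2*y*z - 3*x*y^2 - 3*x*z^2 + x
tr(b a^2 b^-1 a b a^-1 b^-1 a) = tr(b^-1 a b a^2 b^-1 a b) * tr(a) - tr(b^-1 a b a^2 b^-1 a b a) = -x^3*y^2*z^2 + x^4*y*z + 2*x^2*y^3*z + 2*x^2*y*z^3 - x^3*y^2 - x^3*z^2 - x*y^4 - 2*x*y^2*z^2 - x*z^4 - 3*x^2*y*z + 3*x*y^2 + 3*x*z^2 + x
tr(b^-1 a^-1 b a^2 b^-1 a b a^-1) = tr(b a^2 b^-1 a b a^-1 b^-1) * tr(a) - tr(b a^2 b^-1 a b a^-1 b^-1 a) = x^3*y^2*z^2 - x^4*y*z - 2*x^2*y^3*z - 2*x^2*y*z^3 + x^3*y^2 + x^3*z^2 + x*y^4 + 2*x*y^2*z^2 + x*z^4 + 4*x^2*y*z - 4*x*y^2 - 4*x*z^2 + x
tr(a b a^-1 b a^2) = tr(b a^3 b) * tr(a) - tr(b a^3 b a) = x^3*y*z - x^4 - x^2*y^2 - x^2*z^2 + 4*x^2 + z^2 - 2
tr(b a^2 b a b) = tr(b) * tr(a^2 b a b) - tr(a^2 b a) = x*y*z^2 - x^2*z - y^2*z + z
tr(a b a^-1 b a^2 b) = tr(b a^2 b a b) * tr(a) - tr(b a^2 b a b a) = x^2*y*z^2 - x^3*z - x*y^2*z - x*z^3 + y*z^2 + 3*x*z - y
tr(a^-1 b a^2 b^-1 a b) = tr(a b a^-1 b a^2) * tr(b) - tr(a b a^-1 b a^2 b) = x^3*y^2*z - x^4*y - x^2*y^3 - 2*x^2*y*z^2 + x^3*z + x*y^2*z + x*z^3 + 4*x^2*y - 3*x*z - y
tr(b a^2 b^-1 a b) = tr(a b^2 a^2) * tr(b) - tr(a b^2 a^2 b) = x^2*y^2*z - x^3*y - x*y^3 - x*y*z^2 + x^2*z + 3*x*y - z
tr(a^-1 b a^2 b^-1 a b a^-1) = tr(a^-1 b a^2 b^-1 a b) * tr(a) - tr(a^-1 b a^2 b^-1 a b a) = x^4*y^2*z - x^5*y - x^3*y^3 - 2*x^3*y*z^2 + x^4*z + x^2*z^3 + 5*x^3*y + x*y^3 + x*y*z^2 - 4*x^2*z - 4*x*y + z
tr(b a^-1 b^-2 a^-1 b a^2 b^-1 a) = tr(b^-1 a^-1 b a^2 b^-1 a b a^-1) * tr(b) - tr(b^-1 a^-1 b a^2 b^-1 a b a^-1 b) = x^3*y^3*z^2 - 2*x^4*y^2*z - 2*x^2*y^4*z - 2*x^2*y^2*z^3 + x^5*y + 2*x^3*y^3 + 3*x^3*y*z^2 + x*y^5 + 2*x*y^3*z^2 + x*y*z^4 - x^4*z + 4*x^2*y^2*z - x^2*z^3 - 5*x^3*y - 5*x*y^3 - 5*x*y*z^2 + 4*x^2*z + 5*x*y - z
tr(b a^-1 b^-2 a^-1 b a^2 b^-1 a^-1) = tr(b a^-1 b^-2 a^-1 b a^2 b^-1) * tr(a) - tr(b a^-1 b^-2 a^-1 b a^2 b^-1 a) = -x^3*y^3*z^2 + 2*x^4*y^2*z + 2*x^2*y^4*z + 2*x^2*y^2*z^3 - x^5*y - 2*x^3*y^3 - 3*x^3*y*z^2 - x*y^5 - 2*x*y^3*z^2 - x*y*z^4 + x^4*z - 5*x^2*y^2*z + x^2*z^3 + 6*x^3*y + 6*x*y^3 + 6*x*y*z^2 - 4*x^2*z - 8*x*y + z
tr(a^-1 b a^-1 b^-2 a^-1 b a^2 b^-1 a^-1) = tr(b a^-1 b^-2 a^-1 b a^2 b^-1 a^-1) * tr(a) - tr(b a^-1 b^-2 a^-1 b a^2 b^-1) = -x^4*y^3*z^2 + 2*x^5*y^2*z + 2*x^3*y^4*z + 2*x^3*y^2*z^3 - x^6*y - 2*x^4*y^3 - 3*x^4*y*z^2 - x^2*y^5 - 2*x^2*y^3*z^2 - x^2*y*z^4 + x^5*z - 5*x^3*y^2*z + x^3*z^3 + 6*x^4*y + 6*x^2*y^3 + 6*x^2*y*z^2 - 4*x^3*z + x*y^2*z - 9*x^2*y - y^3 - y*z^2 + x*z + 3*y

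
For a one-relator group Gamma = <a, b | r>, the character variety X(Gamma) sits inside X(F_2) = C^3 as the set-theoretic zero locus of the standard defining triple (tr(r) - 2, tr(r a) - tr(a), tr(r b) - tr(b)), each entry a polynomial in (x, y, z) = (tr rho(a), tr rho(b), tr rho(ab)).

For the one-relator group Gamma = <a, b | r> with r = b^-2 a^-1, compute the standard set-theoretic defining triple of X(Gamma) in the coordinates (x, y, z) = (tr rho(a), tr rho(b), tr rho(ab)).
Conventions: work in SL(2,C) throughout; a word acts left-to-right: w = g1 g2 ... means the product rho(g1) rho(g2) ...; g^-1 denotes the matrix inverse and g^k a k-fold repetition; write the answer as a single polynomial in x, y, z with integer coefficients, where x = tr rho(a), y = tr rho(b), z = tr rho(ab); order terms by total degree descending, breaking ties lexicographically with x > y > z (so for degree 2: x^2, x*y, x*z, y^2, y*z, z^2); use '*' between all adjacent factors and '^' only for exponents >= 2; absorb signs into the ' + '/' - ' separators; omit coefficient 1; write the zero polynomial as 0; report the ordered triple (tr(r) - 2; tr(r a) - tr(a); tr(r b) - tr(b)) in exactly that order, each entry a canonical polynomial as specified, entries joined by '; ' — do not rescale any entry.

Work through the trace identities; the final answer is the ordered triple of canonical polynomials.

tr(a^-1) = tr(a) = x
tr(a^-1 b) = tr(b)*tr(a) - tr(b a) = x*y - z
tr(b^-1 a^-1) = tr(a^-1)*tr(b) - tr(a^-1 b) = z
tr(b^-2 a^-1) = tr(b^-1 a^-1)*tr(b) - tr(b^-1 a^-1 b) = y*z - x
tr(b^-2) = tr(b^-1)*tr(b) - tr(1) = y^2 - 2
assemble the triple (tr(r) - 2; tr(r a) - x; tr(r b) - y)

y*z - x - 2; y^2 - x - 2; -y + z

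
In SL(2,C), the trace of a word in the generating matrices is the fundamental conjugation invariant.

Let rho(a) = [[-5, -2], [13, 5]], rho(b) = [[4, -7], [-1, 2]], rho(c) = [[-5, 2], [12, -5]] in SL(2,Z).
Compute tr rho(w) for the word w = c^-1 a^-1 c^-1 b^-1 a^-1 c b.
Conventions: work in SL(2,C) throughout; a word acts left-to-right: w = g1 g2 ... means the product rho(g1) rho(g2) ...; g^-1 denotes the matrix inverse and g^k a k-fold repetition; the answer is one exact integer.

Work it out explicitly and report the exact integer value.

10325

rho(c^-1) = [[-5, -2], [-12, -5]]
... * rho(a^-1) = [[5, 2], [-13, -5]]  ->  [[1, 0], [5, 1]]
... * rho(c^-1) = [[-5, -2], [-12, -5]]  ->  [[-5, -2], [-37, -15]]
... * rho(b^-1) = [[2, 7], [1, 4]]  ->  [[-12, -43], [-89, -319]]
... * rho(a^-1) = [[5, 2], [-13, -5]]  ->  [[499, 191], [3702, 1417]]
... * rho(c) = [[-5, 2], [12, -5]]  ->  [[-203, 43], [-1506, 319]]
... * rho(b) = [[4, -7], [-1, 2]]  ->  [[-855, 1507], [-6343, 11180]]
tr = -855 + 11180 = 10325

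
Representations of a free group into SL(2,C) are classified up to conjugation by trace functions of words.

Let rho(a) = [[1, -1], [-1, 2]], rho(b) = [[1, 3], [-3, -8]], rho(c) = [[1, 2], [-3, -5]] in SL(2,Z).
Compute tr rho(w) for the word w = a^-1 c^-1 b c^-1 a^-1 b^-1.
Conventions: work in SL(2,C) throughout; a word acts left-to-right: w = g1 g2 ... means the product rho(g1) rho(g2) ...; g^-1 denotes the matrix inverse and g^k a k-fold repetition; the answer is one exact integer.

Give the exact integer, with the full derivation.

rho(a^-1) = [[2, 1], [1, 1]]
... * rho(c^-1) = [[-5, -2], [3, 1]]  ->  [[-7, -3], [-2, -1]]
... * rho(b) = [[1, 3], [-3, -8]]  ->  [[2, 3], [1, 2]]
... * rho(c^-1) = [[-5, -2], [3, 1]]  ->  [[-1, -1], [1, 0]]
... * rho(a^-1) = [[2, 1], [1, 1]]  ->  [[-3, -2], [2, 1]]
... * rho(b^-1) = [[-8, -3], [3, 1]]  ->  [[18, 7], [-13, -5]]
tr = 18 + -5 = 13

13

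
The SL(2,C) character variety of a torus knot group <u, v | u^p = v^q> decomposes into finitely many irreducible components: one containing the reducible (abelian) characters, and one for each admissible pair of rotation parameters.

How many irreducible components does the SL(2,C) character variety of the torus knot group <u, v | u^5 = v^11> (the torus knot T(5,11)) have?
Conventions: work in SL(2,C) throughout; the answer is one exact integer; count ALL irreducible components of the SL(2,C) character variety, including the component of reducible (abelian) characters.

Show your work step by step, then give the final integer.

For T(5,11): irreducibility forces the central element u^5 = v^11 to one of +I, -I.
So on each irreducible component the traces are pinned: tr(u) = 2*cos(pi*alpha/5) with 1 <= alpha <= 4, tr(v) = 2*cos(pi*beta/11) with 1 <= beta <= 10.
u^5 = (-1)^alpha I and v^11 = (-1)^beta I must agree, so alpha and beta have equal parity.
Counting: 2 odd alphas x 5 odd betas + 2 even alphas x 5 even betas = 10 + 10 = 20.
components with irreducible characters: 20; plus the single component of reducible (abelian) characters: total 21.

21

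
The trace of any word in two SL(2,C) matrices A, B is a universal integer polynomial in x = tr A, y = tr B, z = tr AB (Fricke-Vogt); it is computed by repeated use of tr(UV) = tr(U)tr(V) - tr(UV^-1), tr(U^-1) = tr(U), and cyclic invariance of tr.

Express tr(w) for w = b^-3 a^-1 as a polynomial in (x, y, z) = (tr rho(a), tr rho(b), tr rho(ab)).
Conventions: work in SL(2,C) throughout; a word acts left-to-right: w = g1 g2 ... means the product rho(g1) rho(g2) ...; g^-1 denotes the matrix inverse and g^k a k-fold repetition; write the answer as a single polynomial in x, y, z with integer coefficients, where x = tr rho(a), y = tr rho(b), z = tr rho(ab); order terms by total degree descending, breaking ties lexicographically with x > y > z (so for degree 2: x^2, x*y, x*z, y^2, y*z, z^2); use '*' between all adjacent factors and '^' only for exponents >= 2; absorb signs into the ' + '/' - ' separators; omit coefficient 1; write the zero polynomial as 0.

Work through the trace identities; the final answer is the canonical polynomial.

y^2*z - x*y - z

trace(b^-1) = trace(b) = y
trace(b^-2) = trace(b^-1) * trace(b) - trace(1) = y^2 - 2
trace(a b^-1) = trace(a) * trace(b) - trace(a b) = x*y - z
trace(b^-2 a) = trace(a b^-1) * trace(b) - trace(a) = x*y^2 - y*z - x
trace(b^-1 a^-1 b^-1) = trace(b^-2) * trace(a) - trace(b^-2 a) = y*z - x
trace(b^-3 a^-1) = trace(b^-1 a^-1 b^-1) * trace(b) - trace(b^-1 a^-1) = y^2*z - x*y - z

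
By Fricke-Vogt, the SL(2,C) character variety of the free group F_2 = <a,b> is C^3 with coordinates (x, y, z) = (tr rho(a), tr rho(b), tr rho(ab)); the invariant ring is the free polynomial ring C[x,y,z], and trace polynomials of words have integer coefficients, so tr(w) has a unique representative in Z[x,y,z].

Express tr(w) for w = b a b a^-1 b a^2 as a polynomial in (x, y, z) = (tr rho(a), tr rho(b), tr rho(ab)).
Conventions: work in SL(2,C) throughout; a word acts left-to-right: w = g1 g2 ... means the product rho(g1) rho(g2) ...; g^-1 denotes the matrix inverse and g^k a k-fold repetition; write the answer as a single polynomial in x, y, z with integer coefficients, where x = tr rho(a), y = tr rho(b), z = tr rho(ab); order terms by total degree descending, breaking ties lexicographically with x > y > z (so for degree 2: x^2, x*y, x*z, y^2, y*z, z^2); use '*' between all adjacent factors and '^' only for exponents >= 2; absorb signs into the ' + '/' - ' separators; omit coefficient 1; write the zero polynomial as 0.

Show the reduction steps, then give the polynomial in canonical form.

next, trace(a b a b) = trace(b a) * trace(b a) - trace(1)  (split on b) = z^2 - 2
trace(a b a) = trace(a) * trace(b a) - trace(b)  (reduce the a square) = x*z - y
trace(b a b^2 a) = trace(b) * trace(a b a b) - trace(a b a)  (reduce the b square) = y*z^2 - x*z - y
next, trace(a b^2) = trace(b) * trace(a b) - trace(a)  (reduce the b square) = y*z - x
trace(b a b^2) = trace(b) * trace(a b^2) - trace(a b)  (reduce the b square) = y^2*z - x*y - z
next, trace(b a^2 b a b) = trace(a) * trace(b a b^2 a) - trace(b a b^2)  (reduce the a square) = x*y*z^2 - x^2*z - y^2*z + z
next, trace(b a b a b a) = trace(b a b a) * trace(b a) - trace(a b)  (split on b) = z^3 - 3*z
and trace(b a^2 b a b a) = trace(a) * trace(b a b a b a) - trace(b a b a b)  (reduce the a square) = x*z^3 - y*z^2 - 2*x*z + y
trace(b a b a^-1 b a^2) = trace(b a^2 b a b) * trace(a) - trace(b a^2 b a b a)  (eliminate a^-1) = x^2*y*z^2 - x^3*z - x*y^2*z - x*z^3 + y*z^2 + 3*x*z - y

x^2*y*z^2 - x^3*z - x*y^2*z - x*z^3 + y*z^2 + 3*x*z - y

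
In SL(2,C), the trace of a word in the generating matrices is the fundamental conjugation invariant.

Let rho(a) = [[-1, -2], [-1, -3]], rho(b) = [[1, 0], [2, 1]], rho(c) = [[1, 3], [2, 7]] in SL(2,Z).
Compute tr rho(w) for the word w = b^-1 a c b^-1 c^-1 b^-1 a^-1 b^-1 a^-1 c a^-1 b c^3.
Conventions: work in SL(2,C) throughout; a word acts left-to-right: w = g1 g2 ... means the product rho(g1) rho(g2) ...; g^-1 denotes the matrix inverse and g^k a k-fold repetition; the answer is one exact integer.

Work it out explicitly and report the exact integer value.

rho(b^-1) = [[1, 0], [-2, 1]]
... * rho(a) = [[-1, -2], [-1, -3]]  ->  [[-1, -2], [1, 1]]
... * rho(c) = [[1, 3], [2, 7]]  ->  [[-5, -17], [3, 10]]
... * rho(b^-1) = [[1, 0], [-2, 1]]  ->  [[29, -17], [-17, 10]]
... * rho(c^-1) = [[7, -3], [-2, 1]]  ->  [[237, -104], [-139, 61]]
... * rho(b^-1) = [[1, 0], [-2, 1]]  ->  [[445, -104], [-261, 61]]
... * rho(a^-1) = [[-3, 2], [1, -1]]  ->  [[-1439, 994], [844, -583]]
... * rho(b^-1) = [[1, 0], [-2, 1]]  ->  [[-3427, 994], [2010, -583]]
... * rho(a^-1) = [[-3, 2], [1, -1]]  ->  [[11275, -7848], [-6613, 4603]]
... * rho(c) = [[1, 3], [2, 7]]  ->  [[-4421, -21111], [2593, 12382]]
... * rho(a^-1) = [[-3, 2], [1, -1]]  ->  [[-7848, 12269], [4603, -7196]]
... * rho(b) = [[1, 0], [2, 1]]  ->  [[16690, 12269], [-9789, -7196]]
... * rho(c) = [[1, 3], [2, 7]]  ->  [[41228, 135953], [-24181, -79739]]
... * rho(c) = [[1, 3], [2, 7]]  ->  [[313134, 1075355], [-183659, -630716]]
... * rho(c) = [[1, 3], [2, 7]]  ->  [[2463844, 8466887], [-1445091, -4965989]]
tr = 2463844 + -4965989 = -2502145

-2502145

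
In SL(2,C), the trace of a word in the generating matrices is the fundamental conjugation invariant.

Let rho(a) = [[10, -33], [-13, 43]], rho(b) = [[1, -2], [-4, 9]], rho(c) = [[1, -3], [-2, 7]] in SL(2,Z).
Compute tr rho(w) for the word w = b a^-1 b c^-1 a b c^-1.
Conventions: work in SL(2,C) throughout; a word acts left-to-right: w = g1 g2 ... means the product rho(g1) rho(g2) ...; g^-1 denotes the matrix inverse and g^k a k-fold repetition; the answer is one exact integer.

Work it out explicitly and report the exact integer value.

-409

rho(b) = [[1, -2], [-4, 9]]
... * rho(a^-1) = [[43, 33], [13, 10]]  ->  [[17, 13], [-55, -42]]
... * rho(b) = [[1, -2], [-4, 9]]  ->  [[-35, 83], [113, -268]]
... * rho(c^-1) = [[7, 3], [2, 1]]  ->  [[-79, -22], [255, 71]]
... * rho(a) = [[10, -33], [-13, 43]]  ->  [[-504, 1661], [1627, -5362]]
... * rho(b) = [[1, -2], [-4, 9]]  ->  [[-7148, 15957], [23075, -51512]]
... * rho(c^-1) = [[7, 3], [2, 1]]  ->  [[-18122, -5487], [58501, 17713]]
tr = -18122 + 17713 = -409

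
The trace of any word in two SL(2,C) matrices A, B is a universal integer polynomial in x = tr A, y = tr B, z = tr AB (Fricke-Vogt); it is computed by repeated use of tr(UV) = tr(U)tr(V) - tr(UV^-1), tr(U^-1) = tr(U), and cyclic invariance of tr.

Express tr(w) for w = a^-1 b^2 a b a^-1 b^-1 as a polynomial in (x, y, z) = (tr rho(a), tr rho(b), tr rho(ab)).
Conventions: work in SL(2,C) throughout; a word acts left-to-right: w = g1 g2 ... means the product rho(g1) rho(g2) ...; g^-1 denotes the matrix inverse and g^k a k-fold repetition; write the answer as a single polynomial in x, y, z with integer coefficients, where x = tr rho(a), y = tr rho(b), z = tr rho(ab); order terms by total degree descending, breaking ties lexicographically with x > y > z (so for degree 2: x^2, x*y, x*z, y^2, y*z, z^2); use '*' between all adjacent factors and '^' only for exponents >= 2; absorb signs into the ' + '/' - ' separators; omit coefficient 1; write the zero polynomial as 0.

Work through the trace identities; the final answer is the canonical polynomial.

x*y^2*z^2 - x^2*y*z - y^3*z - y*z^3 + x*y^2 + 3*y*z - x

use: tr(b a b) = tr(b) * tr(a b) - tr(a) = y*z - x
tr(b a b a) = tr(b a) * tr(b a) - tr(1)   [split at repeated b] = z^2 - 2
tr(b a b a^-1) = tr(b a b) * tr(a) - tr(b a b a) = x*y*z - x^2 - z^2 + 2
use: tr(b^2 a b) = tr(b) * tr(a b^2) - tr(a b) = y^2*z - x*y - z
apply: tr(a b a) = tr(a) * tr(b a) - tr(b) = x*z - y
tr(a b^2 a b) = tr(b) * tr(a b a b) - tr(a b a) = y*z^2 - x*z - y
tr(b^2) = tr(b) * tr(b) - tr(1) = y^2 - 2
use: tr(a b^2 a) = tr(a) * tr(b^2 a) - tr(b^2) = x*y*z - x^2 - y^2 + 2
use: tr(b a b^2 a b) = tr(b) * tr(a b^2 a b) - tr(a b^2 a) = y^2*z^2 - 2*x*y*z + x^2 - 2
tr(a b a b a b) = tr(b a) * tr(b a b a) - tr(b^-1 a^-1)   [split at repeated b] = z^3 - 3*z
tr(a b a b a) = tr(a) * tr(b a b a) - tr(b a b) = x*z^2 - y*z - x
apply: tr(b a b^2 a b a) = tr(b) * tr(a b a b a b) - tr(a b a b a) = y*z^3 - x*z^2 - 2*y*z + x
tr(a b^2 a b a^-1 b) = tr(b a b^2 a b) * tr(a) - tr(b a b^2 a b a) = x*y^2*z^2 - 2*x^2*y*z - y*z^3 + x^3 + x*z^2 + 2*y*z - 3*x
tr(b^2 a b a^-1 b^-1 a) = tr(a b^2 a b a^-1) * tr(b) - tr(a b^2 a b a^-1 b) = -x*y^2*z^2 + 2*x^2*y*z + y^3*z + y*z^3 - x^3 - x*y^2 - x*z^2 - 3*y*z + 3*x
tr(a^-1 b^2 a b a^-1 b^-1) = tr(b^2 a b a^-1 b^-1) * tr(a) - tr(b^2 a b a^-1 b^-1 a) = x*y^2*z^2 - x^2*y*z - y^3*z - y*z^3 + x*y^2 + 3*y*z - x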